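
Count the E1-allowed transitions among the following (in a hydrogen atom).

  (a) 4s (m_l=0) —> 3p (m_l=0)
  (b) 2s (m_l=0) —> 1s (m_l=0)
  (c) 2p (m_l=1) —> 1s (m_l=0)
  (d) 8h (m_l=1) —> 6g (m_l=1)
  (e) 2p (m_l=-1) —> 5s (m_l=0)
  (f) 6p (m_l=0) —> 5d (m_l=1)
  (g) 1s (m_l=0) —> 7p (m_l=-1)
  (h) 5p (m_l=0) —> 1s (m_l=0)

7

(a) allowed
(b) forbidden — Δl = +0 (E1 requires Δl = ±1)
(c) allowed
(d) allowed
(e) allowed
(f) allowed
(g) allowed
(h) allowed
Total allowed: 7 of 8.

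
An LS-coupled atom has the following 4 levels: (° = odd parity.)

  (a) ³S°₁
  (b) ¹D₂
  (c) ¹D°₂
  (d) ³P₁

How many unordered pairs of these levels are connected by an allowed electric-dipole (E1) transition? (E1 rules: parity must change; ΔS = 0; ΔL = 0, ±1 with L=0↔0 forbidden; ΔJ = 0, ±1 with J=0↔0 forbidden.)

(a)–(b): forbidden (ΔS, ΔL).
(a)–(c): forbidden (parity, ΔS, ΔL).
(a)–(d): allowed.
(b)–(c): allowed.
(b)–(d): forbidden (parity, ΔS).
(c)–(d): forbidden (ΔS).
Allowed pairs: 2 of 6.

2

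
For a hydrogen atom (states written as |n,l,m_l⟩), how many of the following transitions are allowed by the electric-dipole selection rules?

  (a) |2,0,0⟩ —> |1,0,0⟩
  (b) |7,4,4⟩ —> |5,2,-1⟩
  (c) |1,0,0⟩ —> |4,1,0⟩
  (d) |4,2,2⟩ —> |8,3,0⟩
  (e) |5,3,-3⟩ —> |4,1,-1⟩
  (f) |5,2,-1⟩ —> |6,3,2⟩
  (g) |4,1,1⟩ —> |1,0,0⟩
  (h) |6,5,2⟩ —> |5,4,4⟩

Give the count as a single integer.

(a) forbidden — Δl = +0 (E1 requires Δl = ±1)
(b) forbidden — Δl = -2 (E1 requires Δl = ±1); Δm_l = -5 (E1 requires Δm_l = 0, ±1)
(c) allowed
(d) forbidden — Δm_l = -2 (E1 requires Δm_l = 0, ±1)
(e) forbidden — Δl = -2 (E1 requires Δl = ±1); Δm_l = +2 (E1 requires Δm_l = 0, ±1)
(f) forbidden — Δm_l = +3 (E1 requires Δm_l = 0, ±1)
(g) allowed
(h) forbidden — Δm_l = +2 (E1 requires Δm_l = 0, ±1)
Total allowed: 2 of 8.

2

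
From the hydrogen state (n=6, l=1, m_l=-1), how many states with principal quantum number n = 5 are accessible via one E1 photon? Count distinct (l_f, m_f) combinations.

E1 requires Δl = ±1, so l_f ∈ {0, 2}; with 0 ≤ l_f ≤ n_f−1 = 4, the allowed l_f values are {0, 2}.
For l_f = 0: m_f ∈ {m_i−1, m_i, m_i+1} ∩ [−0, 0] = {0} → 1 state.
For l_f = 2: m_f ∈ {m_i−1, m_i, m_i+1} ∩ [−2, 2] = {-2, -1, 0} → 3 states.
Total: 4.

4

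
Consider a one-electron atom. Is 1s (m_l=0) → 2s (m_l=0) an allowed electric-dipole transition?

forbidden

Initial l = 0, final l = 0, so Δl = +0. E1 requires Δl = ±1: fails.
m_l: 0 → 0 (Δm_l = +0). |Δm_l| ≤ 1 ok.
The transition is electric-dipole forbidden.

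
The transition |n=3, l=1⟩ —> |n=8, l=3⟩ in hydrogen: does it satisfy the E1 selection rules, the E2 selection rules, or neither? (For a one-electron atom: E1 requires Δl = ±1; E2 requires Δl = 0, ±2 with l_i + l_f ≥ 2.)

Δl = 3 − 1 = +2; l_i + l_f = 4.
E1 (Δl = ±1): not satisfied.
E2 (Δl = 0,±2, l_i+l_f ≥ 2): satisfied.

E2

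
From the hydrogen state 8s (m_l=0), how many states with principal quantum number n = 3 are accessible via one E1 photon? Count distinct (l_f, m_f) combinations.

E1 requires Δl = ±1, so l_f ∈ {-1, 1}; with 0 ≤ l_f ≤ n_f−1 = 2, the allowed l_f values are {1}.
For l_f = 1: m_f ∈ {m_i−1, m_i, m_i+1} ∩ [−1, 1] = {-1, 0, 1} → 3 states.
Total: 3.

3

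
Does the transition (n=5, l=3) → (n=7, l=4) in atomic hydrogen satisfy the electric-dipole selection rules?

allowed

Δl = 4 − 3 = +1; the E1 rule Δl = ±1 is ok.
All E1 selection rules are satisfied.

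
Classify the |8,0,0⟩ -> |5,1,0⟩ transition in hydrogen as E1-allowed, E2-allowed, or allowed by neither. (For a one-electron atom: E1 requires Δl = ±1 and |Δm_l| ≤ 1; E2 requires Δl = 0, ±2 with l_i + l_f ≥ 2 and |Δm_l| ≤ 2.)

E1

Δl = 1 − 0 = +1; l_i + l_f = 1.
Δm_l = +0.
E1 (Δl = ±1, |Δm_l| ≤ 1): satisfied.
E2 (Δl = 0,±2, l_i+l_f ≥ 2, |Δm_l| ≤ 2): not satisfied.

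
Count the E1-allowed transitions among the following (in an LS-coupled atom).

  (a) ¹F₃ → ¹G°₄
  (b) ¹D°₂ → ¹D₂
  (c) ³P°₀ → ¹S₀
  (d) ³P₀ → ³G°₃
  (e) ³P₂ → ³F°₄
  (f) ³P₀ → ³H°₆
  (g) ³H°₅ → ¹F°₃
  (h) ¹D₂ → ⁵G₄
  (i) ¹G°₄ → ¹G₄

3

(a) allowed
(b) allowed
(c) forbidden (ΔS, ΔJ fail)
(d) forbidden (ΔL, ΔJ fail)
(e) forbidden (ΔL, ΔJ fail)
(f) forbidden (ΔL, ΔJ fail)
(g) forbidden (parity, ΔS, ΔL, ΔJ fail)
(h) forbidden (parity, ΔS, ΔL, ΔJ fail)
(i) allowed
Total allowed: 3 of 9.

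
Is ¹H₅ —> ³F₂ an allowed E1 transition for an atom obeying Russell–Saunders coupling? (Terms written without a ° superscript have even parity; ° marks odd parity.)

ΔS = 0: S: 0 → 1 — fails.
ΔJ = 0, ±1 (not J=0↔0): J: 5 → 2, ΔJ = -3 — fails.
Parity must change: even → even — fails.
ΔL = 0, ±1 (not L=0↔0): L: 5 → 3, ΔL = -2 — fails.
Rule(s) violated: parity, ΔS, ΔL, ΔJ.

forbidden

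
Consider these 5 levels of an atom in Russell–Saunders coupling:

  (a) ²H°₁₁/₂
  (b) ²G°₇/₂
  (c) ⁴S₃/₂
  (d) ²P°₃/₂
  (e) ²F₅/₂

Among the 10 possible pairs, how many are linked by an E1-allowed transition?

(a)–(b): forbidden (parity, ΔJ).
(a)–(c): forbidden (ΔS, ΔL, ΔJ).
(a)–(d): forbidden (parity, ΔL, ΔJ).
(a)–(e): forbidden (ΔL, ΔJ).
(b)–(c): forbidden (ΔS, ΔL, ΔJ).
(b)–(d): forbidden (parity, ΔL, ΔJ).
(b)–(e): allowed.
(c)–(d): forbidden (ΔS).
(c)–(e): forbidden (parity, ΔS, ΔL).
(d)–(e): forbidden (ΔL).
Allowed pairs: 1 of 10.

1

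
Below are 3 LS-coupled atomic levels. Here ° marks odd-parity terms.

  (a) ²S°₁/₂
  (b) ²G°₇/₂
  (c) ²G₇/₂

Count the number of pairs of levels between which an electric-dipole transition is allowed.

(a)–(b): forbidden (parity, ΔL, ΔJ).
(a)–(c): forbidden (ΔL, ΔJ).
(b)–(c): allowed.
Allowed pairs: 1 of 3.

1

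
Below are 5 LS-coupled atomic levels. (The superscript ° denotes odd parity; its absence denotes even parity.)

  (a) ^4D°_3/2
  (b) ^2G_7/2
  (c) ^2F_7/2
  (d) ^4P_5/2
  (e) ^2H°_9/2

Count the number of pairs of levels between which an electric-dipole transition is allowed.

(a)–(b): forbidden (ΔS, ΔL, ΔJ).
(a)–(c): forbidden (ΔS, ΔJ).
(a)–(d): allowed.
(a)–(e): forbidden (parity, ΔS, ΔL, ΔJ).
(b)–(c): forbidden (parity).
(b)–(d): forbidden (parity, ΔS, ΔL).
(b)–(e): allowed.
(c)–(d): forbidden (parity, ΔS, ΔL).
(c)–(e): forbidden (ΔL).
(d)–(e): forbidden (ΔS, ΔL, ΔJ).
Allowed pairs: 2 of 10.

2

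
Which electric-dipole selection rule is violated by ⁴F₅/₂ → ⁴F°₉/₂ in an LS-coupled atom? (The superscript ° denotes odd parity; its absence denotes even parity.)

Initial level: S=3/2, L=3, J=5/2, parity even. Final level: S=3/2, L=3, J=9/2, parity odd.
ΔS = 0: S: 3/2 → 3/2 — ok.
Parity must change: even → odd — ok.
ΔL = 0, ±1 (not L=0↔0): L: 3 → 3, ΔL = +0 — ok.
ΔJ = 0, ±1 (not J=0↔0): J: 5/2 → 9/2, ΔJ = +2 — fails.

the ΔJ = 0, ±1 rule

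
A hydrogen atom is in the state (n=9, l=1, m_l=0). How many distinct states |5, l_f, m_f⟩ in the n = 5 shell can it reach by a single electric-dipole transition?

4

E1 requires Δl = ±1, so l_f ∈ {0, 2}; with 0 ≤ l_f ≤ n_f−1 = 4, the allowed l_f values are {0, 2}.
For l_f = 0: m_f ∈ {m_i−1, m_i, m_i+1} ∩ [−0, 0] = {0} → 1 state.
For l_f = 2: m_f ∈ {m_i−1, m_i, m_i+1} ∩ [−2, 2] = {-1, 0, 1} → 3 states.
Total: 4.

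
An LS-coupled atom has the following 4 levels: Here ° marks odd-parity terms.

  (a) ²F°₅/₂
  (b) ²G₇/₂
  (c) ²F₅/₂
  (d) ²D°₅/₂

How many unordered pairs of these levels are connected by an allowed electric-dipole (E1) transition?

(a)–(b): allowed.
(a)–(c): allowed.
(a)–(d): forbidden (parity).
(b)–(c): forbidden (parity).
(b)–(d): forbidden (ΔL).
(c)–(d): allowed.
Allowed pairs: 3 of 6.

3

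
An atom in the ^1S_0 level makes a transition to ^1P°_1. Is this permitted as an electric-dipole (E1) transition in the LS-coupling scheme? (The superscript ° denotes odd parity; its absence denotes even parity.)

Initial level: S=0, L=0, J=0, parity even. Final level: S=0, L=1, J=1, parity odd.
Parity must change: even → odd — ✓.
ΔS = 0: S: 0 → 0 — ✓.
ΔL = 0, ±1 (not L=0↔0): L: 0 → 1, ΔL = +1 — ✓.
ΔJ = 0, ±1 (not J=0↔0): J: 0 → 1, ΔJ = +1 — ✓.
All four E1 rules are satisfied.

allowed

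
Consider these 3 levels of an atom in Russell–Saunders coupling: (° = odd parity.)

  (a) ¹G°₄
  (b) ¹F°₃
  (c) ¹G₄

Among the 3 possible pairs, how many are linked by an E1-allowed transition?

2

(a)–(b): forbidden (parity).
(a)–(c): allowed.
(b)–(c): allowed.
Allowed pairs: 2 of 3.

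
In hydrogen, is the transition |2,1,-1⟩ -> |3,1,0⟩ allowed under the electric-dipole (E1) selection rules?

forbidden

Δl = 1 − 1 = +0; the E1 rule Δl = ±1 is violated.
Δm_l = 0 − (-1) = +1. E1 requires Δm_l = 0, ±1: satisfied.
The transition is electric-dipole forbidden.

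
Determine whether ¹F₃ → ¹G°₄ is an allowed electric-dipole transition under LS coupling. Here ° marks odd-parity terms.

Initial level: S=0, L=3, J=3, parity even. Final level: S=0, L=4, J=4, parity odd.
Parity must change: even → odd — ok.
ΔS = 0: S: 0 → 0 — ok.
ΔL = 0, ±1 (not L=0↔0): L: 3 → 4, ΔL = +1 — ok.
ΔJ = 0, ±1 (not J=0↔0): J: 3 → 4, ΔJ = +1 — ok.
All four E1 rules are satisfied.

allowed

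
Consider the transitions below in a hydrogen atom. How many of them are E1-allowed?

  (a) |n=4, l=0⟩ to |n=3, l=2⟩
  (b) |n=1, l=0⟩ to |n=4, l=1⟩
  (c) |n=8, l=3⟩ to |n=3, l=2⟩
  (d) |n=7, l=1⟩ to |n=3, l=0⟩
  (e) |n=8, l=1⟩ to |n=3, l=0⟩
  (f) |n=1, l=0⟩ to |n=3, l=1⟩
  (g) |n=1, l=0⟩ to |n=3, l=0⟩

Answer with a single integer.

(a) forbidden — Δl = +2 (E1 requires Δl = ±1)
(b) allowed
(c) allowed
(d) allowed
(e) allowed
(f) allowed
(g) forbidden — Δl = +0 (E1 requires Δl = ±1)
Total allowed: 5 of 7.

5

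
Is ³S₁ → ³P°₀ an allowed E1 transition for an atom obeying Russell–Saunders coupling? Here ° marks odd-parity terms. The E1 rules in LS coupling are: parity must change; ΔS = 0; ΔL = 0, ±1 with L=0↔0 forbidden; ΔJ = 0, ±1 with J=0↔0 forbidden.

allowed

Reading off the term symbols: S 1→1, L 0→1, J 1→0, parity even→odd.
Parity must change: even → odd — satisfied.
ΔS = 0: S: 1 → 1 — satisfied.
ΔJ = 0, ±1 (not J=0↔0): J: 1 → 0, ΔJ = -1 — satisfied.
ΔL = 0, ±1 (not L=0↔0): L: 0 → 1, ΔL = +1 — satisfied.
All four E1 rules are satisfied.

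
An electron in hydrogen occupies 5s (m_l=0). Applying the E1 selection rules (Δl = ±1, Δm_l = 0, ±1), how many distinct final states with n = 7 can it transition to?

E1 requires Δl = ±1, so l_f ∈ {-1, 1}; with 0 ≤ l_f ≤ n_f−1 = 6, the allowed l_f values are {1}.
For l_f = 1: m_f ∈ {m_i−1, m_i, m_i+1} ∩ [−1, 1] = {-1, 0, 1} → 3 states.
Total: 3.

3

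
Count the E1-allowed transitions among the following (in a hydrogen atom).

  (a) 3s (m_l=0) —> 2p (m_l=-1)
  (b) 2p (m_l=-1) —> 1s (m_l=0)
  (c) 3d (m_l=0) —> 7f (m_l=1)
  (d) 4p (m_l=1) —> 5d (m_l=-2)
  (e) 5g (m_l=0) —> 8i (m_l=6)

3

(a) allowed
(b) allowed
(c) allowed
(d) forbidden — Δm_l = -3 (E1 requires Δm_l = 0, ±1)
(e) forbidden — Δl = +2 (E1 requires Δl = ±1); Δm_l = +6 (E1 requires Δm_l = 0, ±1)
Total allowed: 3 of 5.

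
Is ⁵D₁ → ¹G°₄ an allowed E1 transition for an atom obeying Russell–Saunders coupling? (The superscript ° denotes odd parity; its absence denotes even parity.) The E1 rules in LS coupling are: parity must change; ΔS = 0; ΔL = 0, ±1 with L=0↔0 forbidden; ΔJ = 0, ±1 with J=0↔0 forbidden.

forbidden

ΔJ = 0, ±1 (not J=0↔0): J: 1 → 4, ΔJ = +3 — fails.
ΔS = 0: S: 2 → 0 — fails.
Parity must change: even → odd — ok.
ΔL = 0, ±1 (not L=0↔0): L: 2 → 4, ΔL = +2 — fails.
Rule(s) violated: ΔS, ΔL, ΔJ.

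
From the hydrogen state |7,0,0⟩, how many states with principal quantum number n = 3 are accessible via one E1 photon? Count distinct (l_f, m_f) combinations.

3

E1 requires Δl = ±1, so l_f ∈ {-1, 1}; with 0 ≤ l_f ≤ n_f−1 = 2, the allowed l_f values are {1}.
For l_f = 1: m_f ∈ {m_i−1, m_i, m_i+1} ∩ [−1, 1] = {-1, 0, 1} → 3 states.
Total: 3.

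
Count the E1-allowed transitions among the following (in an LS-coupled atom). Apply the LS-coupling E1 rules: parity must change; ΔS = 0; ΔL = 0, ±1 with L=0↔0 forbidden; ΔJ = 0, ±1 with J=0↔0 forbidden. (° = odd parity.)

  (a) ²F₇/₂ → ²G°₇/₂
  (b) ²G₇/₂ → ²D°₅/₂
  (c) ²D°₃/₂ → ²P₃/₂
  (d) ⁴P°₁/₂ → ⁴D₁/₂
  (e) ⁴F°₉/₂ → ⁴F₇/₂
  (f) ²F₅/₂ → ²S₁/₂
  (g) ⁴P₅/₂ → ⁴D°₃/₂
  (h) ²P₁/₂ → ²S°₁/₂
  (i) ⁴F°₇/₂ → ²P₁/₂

6

(a) allowed
(b) forbidden (ΔL fails)
(c) allowed
(d) allowed
(e) allowed
(f) forbidden (parity, ΔL, ΔJ fail)
(g) allowed
(h) allowed
(i) forbidden (ΔS, ΔL, ΔJ fail)
Total allowed: 6 of 9.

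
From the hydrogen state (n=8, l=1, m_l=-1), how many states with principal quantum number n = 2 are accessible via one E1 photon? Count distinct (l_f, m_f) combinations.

E1 requires Δl = ±1, so l_f ∈ {0, 2}; with 0 ≤ l_f ≤ n_f−1 = 1, the allowed l_f values are {0}.
For l_f = 0: m_f ∈ {m_i−1, m_i, m_i+1} ∩ [−0, 0] = {0} → 1 state.
Total: 1.

1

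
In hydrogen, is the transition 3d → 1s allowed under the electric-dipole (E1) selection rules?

forbidden

Δl = 0 − 2 = -2; the E1 rule Δl = ±1 is violated.
The transition is electric-dipole forbidden.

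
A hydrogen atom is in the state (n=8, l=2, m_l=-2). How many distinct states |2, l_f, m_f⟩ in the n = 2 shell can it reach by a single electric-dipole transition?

E1 requires Δl = ±1, so l_f ∈ {1, 3}; with 0 ≤ l_f ≤ n_f−1 = 1, the allowed l_f values are {1}.
For l_f = 1: m_f ∈ {m_i−1, m_i, m_i+1} ∩ [−1, 1] = {-1} → 1 state.
Total: 1.

1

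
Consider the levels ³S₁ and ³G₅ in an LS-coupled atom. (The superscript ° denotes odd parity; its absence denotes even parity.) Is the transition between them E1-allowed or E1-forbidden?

forbidden

Parity must change: even → even — fails.
ΔL = 0, ±1 (not L=0↔0): L: 0 → 4, ΔL = +4 — fails.
ΔJ = 0, ±1 (not J=0↔0): J: 1 → 5, ΔJ = +4 — fails.
ΔS = 0: S: 1 → 1 — passes.
Rule(s) violated: parity, ΔL, ΔJ.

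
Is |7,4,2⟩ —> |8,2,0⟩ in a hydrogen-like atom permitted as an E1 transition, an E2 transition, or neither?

Δl = 2 − 4 = -2; l_i + l_f = 6.
Δm_l = -2.
E1 (Δl = ±1, |Δm_l| ≤ 1): not satisfied.
E2 (Δl = 0,±2, l_i+l_f ≥ 2, |Δm_l| ≤ 2): satisfied.

E2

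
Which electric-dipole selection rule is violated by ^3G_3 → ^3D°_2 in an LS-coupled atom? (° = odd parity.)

Reading off the term symbols: S 1→1, L 4→2, J 3→2, parity even→odd.
ΔS = 0: S: 1 → 1 — satisfied.
Parity must change: even → odd — satisfied.
ΔL = 0, ±1 (not L=0↔0): L: 4 → 2, ΔL = -2 — violated.
ΔJ = 0, ±1 (not J=0↔0): J: 3 → 2, ΔJ = -1 — satisfied.

the ΔL = 0, ±1 rule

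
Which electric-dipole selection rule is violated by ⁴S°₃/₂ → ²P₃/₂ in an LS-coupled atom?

Initial level: S=3/2, L=0, J=3/2, parity odd. Final level: S=1/2, L=1, J=3/2, parity even.
ΔJ = 0, ±1 (not J=0↔0): J: 3/2 → 3/2, ΔJ = +0 — satisfied.
ΔL = 0, ±1 (not L=0↔0): L: 0 → 1, ΔL = +1 — satisfied.
Parity must change: odd → even — satisfied.
ΔS = 0: S: 3/2 → 1/2 — violated.

the ΔS = 0 rule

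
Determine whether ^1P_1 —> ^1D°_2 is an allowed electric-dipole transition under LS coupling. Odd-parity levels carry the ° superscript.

Reading off the term symbols: S 0→0, L 1→2, J 1→2, parity even→odd.
ΔS = 0: S: 0 → 0 — ✓.
ΔL = 0, ±1 (not L=0↔0): L: 1 → 2, ΔL = +1 — ✓.
Parity must change: even → odd — ✓.
ΔJ = 0, ±1 (not J=0↔0): J: 1 → 2, ΔJ = +1 — ✓.
All four E1 rules are satisfied.

allowed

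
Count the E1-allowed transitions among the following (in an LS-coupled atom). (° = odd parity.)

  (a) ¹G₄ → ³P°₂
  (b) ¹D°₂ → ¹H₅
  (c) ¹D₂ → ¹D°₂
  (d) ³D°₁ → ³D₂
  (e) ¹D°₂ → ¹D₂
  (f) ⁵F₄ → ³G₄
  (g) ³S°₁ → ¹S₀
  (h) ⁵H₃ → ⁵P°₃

(a) forbidden (ΔS, ΔL, ΔJ fail)
(b) forbidden (ΔL, ΔJ fail)
(c) allowed
(d) allowed
(e) allowed
(f) forbidden (parity, ΔS fail)
(g) forbidden (ΔS, ΔL fail)
(h) forbidden (ΔL fails)
Total allowed: 3 of 8.

3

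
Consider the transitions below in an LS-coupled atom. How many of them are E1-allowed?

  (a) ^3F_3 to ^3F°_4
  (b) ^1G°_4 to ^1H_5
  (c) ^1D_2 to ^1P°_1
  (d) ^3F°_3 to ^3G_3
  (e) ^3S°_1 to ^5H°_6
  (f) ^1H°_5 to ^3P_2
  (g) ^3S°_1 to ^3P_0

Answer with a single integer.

(a) allowed
(b) allowed
(c) allowed
(d) allowed
(e) forbidden (parity, ΔS, ΔL, ΔJ fail)
(f) forbidden (ΔS, ΔL, ΔJ fail)
(g) allowed
Total allowed: 5 of 7.

5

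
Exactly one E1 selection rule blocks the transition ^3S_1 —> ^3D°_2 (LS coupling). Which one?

the ΔL = 0, ±1 rule

Initial level: S=1, L=0, J=1, parity even. Final level: S=1, L=2, J=2, parity odd.
Parity must change: even → odd — passes.
ΔS = 0: S: 1 → 1 — passes.
ΔL = 0, ±1 (not L=0↔0): L: 0 → 2, ΔL = +2 — fails.
ΔJ = 0, ±1 (not J=0↔0): J: 1 → 2, ΔJ = +1 — passes.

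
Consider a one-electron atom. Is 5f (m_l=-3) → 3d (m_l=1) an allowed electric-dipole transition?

Δl = 2 − 3 = -1; the E1 rule Δl = ±1 is ✓.
m_l: -3 → 1 (Δm_l = +4). |Δm_l| ≤ 1 ✗.
The transition is electric-dipole forbidden.

forbidden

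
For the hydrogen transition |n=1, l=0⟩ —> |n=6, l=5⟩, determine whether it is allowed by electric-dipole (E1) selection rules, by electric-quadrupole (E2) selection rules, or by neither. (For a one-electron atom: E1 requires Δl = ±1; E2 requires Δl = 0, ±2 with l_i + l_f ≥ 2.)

neither

Δl = 5 − 0 = +5; l_i + l_f = 5.
E1 (Δl = ±1): not satisfied.
E2 (Δl = 0,±2, l_i+l_f ≥ 2): not satisfied.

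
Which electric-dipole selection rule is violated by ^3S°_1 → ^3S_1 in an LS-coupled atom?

the L=0 ↔ L=0 exclusion

ΔJ = 0, ±1 (not J=0↔0): J: 1 → 1, ΔJ = +0 — passes.
Parity must change: odd → even — passes.
ΔS = 0: S: 1 → 1 — passes.
ΔL = 0, ±1 (not L=0↔0): L: 0 → 0, ΔL = +0 — fails.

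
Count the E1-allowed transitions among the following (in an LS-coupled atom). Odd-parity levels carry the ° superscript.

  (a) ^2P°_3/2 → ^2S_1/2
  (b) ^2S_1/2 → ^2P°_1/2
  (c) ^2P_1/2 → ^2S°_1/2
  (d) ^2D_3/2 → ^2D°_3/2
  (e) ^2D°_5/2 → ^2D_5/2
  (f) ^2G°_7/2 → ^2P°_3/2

5

(a) allowed
(b) allowed
(c) allowed
(d) allowed
(e) allowed
(f) forbidden (parity, ΔL, ΔJ fail)
Total allowed: 5 of 6.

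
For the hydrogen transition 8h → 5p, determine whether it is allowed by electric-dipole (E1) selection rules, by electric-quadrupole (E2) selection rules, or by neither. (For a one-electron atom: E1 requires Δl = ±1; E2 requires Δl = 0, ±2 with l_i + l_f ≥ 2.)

neither

Δl = 1 − 5 = -4; l_i + l_f = 6.
E1 (Δl = ±1): not satisfied.
E2 (Δl = 0,±2, l_i+l_f ≥ 2): not satisfied.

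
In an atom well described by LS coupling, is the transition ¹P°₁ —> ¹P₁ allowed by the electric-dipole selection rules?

allowed

Reading off the term symbols: S 0→0, L 1→1, J 1→1, parity odd→even.
Parity must change: odd → even — ok.
ΔS = 0: S: 0 → 0 — ok.
ΔL = 0, ±1 (not L=0↔0): L: 1 → 1, ΔL = +0 — ok.
ΔJ = 0, ±1 (not J=0↔0): J: 1 → 1, ΔJ = +0 — ok.
All four E1 rules are satisfied.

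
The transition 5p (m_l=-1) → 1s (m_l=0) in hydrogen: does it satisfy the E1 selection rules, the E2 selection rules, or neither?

Δl = 0 − 1 = -1; l_i + l_f = 1.
Δm_l = +1.
E1 (Δl = ±1, |Δm_l| ≤ 1): satisfied.
E2 (Δl = 0,±2, l_i+l_f ≥ 2, |Δm_l| ≤ 2): not satisfied.

E1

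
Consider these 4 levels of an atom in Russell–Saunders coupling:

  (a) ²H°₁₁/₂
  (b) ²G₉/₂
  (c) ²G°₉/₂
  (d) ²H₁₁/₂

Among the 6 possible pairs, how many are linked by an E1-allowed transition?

(a)–(b): allowed.
(a)–(c): forbidden (parity).
(a)–(d): allowed.
(b)–(c): allowed.
(b)–(d): forbidden (parity).
(c)–(d): allowed.
Allowed pairs: 4 of 6.

4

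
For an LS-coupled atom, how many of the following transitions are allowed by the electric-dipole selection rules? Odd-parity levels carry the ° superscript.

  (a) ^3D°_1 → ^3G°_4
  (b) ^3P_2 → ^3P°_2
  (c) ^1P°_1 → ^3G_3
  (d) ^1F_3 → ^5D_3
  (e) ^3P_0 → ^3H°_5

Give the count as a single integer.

1

(a) forbidden (parity, ΔL, ΔJ fail)
(b) allowed
(c) forbidden (ΔS, ΔL, ΔJ fail)
(d) forbidden (parity, ΔS fail)
(e) forbidden (ΔL, ΔJ fail)
Total allowed: 1 of 5.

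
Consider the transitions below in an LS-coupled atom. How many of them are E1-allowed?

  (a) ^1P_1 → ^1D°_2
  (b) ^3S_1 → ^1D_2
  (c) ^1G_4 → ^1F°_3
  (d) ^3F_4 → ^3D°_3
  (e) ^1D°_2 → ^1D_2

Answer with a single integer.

(a) allowed
(b) forbidden (parity, ΔS, ΔL fail)
(c) allowed
(d) allowed
(e) allowed
Total allowed: 4 of 5.

4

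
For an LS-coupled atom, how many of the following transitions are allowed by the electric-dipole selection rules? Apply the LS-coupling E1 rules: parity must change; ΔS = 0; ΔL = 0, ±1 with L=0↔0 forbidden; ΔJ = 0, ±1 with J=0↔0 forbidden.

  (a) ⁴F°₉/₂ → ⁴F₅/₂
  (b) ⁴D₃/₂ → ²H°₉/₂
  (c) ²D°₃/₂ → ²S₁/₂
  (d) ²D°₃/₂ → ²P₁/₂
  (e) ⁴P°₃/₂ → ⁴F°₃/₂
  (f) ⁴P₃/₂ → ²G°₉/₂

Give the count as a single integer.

1

(a) forbidden (ΔJ fails)
(b) forbidden (ΔS, ΔL, ΔJ fail)
(c) forbidden (ΔL fails)
(d) allowed
(e) forbidden (parity, ΔL fail)
(f) forbidden (ΔS, ΔL, ΔJ fail)
Total allowed: 1 of 6.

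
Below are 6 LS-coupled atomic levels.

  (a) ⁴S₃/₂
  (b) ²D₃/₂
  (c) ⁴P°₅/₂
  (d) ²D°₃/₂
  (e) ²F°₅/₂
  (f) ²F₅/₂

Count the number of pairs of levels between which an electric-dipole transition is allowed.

5

(a)–(b): forbidden (parity, ΔS, ΔL).
(a)–(c): allowed.
(a)–(d): forbidden (ΔS, ΔL).
(a)–(e): forbidden (ΔS, ΔL).
(a)–(f): forbidden (parity, ΔS, ΔL).
(b)–(c): forbidden (ΔS).
(b)–(d): allowed.
(b)–(e): allowed.
(b)–(f): forbidden (parity).
(c)–(d): forbidden (parity, ΔS).
(c)–(e): forbidden (parity, ΔS, ΔL).
(c)–(f): forbidden (ΔS, ΔL).
(d)–(e): forbidden (parity).
(d)–(f): allowed.
(e)–(f): allowed.
Allowed pairs: 5 of 15.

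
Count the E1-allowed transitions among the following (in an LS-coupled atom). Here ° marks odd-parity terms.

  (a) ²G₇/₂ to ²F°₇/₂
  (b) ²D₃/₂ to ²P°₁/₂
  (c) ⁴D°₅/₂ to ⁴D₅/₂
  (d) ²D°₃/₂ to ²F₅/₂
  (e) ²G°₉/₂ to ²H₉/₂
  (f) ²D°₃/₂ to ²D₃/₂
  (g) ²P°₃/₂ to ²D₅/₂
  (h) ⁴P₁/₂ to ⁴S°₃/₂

8

(a) allowed
(b) allowed
(c) allowed
(d) allowed
(e) allowed
(f) allowed
(g) allowed
(h) allowed
Total allowed: 8 of 8.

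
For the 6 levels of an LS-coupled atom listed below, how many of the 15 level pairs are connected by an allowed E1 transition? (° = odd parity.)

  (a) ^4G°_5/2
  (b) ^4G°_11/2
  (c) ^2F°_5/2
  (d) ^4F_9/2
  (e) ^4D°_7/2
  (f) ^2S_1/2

2

(a)–(b): forbidden (parity, ΔJ).
(a)–(c): forbidden (parity, ΔS).
(a)–(d): forbidden (ΔJ).
(a)–(e): forbidden (parity, ΔL).
(a)–(f): forbidden (ΔS, ΔL, ΔJ).
(b)–(c): forbidden (parity, ΔS, ΔJ).
(b)–(d): allowed.
(b)–(e): forbidden (parity, ΔL, ΔJ).
(b)–(f): forbidden (ΔS, ΔL, ΔJ).
(c)–(d): forbidden (ΔS, ΔJ).
(c)–(e): forbidden (parity, ΔS).
(c)–(f): forbidden (ΔL, ΔJ).
(d)–(e): allowed.
(d)–(f): forbidden (parity, ΔS, ΔL, ΔJ).
(e)–(f): forbidden (ΔS, ΔL, ΔJ).
Allowed pairs: 2 of 15.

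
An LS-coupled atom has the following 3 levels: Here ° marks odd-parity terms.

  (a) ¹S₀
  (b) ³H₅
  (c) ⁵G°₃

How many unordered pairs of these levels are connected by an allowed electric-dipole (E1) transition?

0

(a)–(b): forbidden (parity, ΔS, ΔL, ΔJ).
(a)–(c): forbidden (ΔS, ΔL, ΔJ).
(b)–(c): forbidden (ΔS, ΔJ).
Allowed pairs: 0 of 3.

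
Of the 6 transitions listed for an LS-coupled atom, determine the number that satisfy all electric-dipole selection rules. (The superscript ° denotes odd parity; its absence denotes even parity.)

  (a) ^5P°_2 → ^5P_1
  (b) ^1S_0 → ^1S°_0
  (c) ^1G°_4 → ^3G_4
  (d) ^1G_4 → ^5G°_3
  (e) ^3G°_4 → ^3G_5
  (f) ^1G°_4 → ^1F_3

3

(a) allowed
(b) forbidden (ΔL, ΔJ fail)
(c) forbidden (ΔS fails)
(d) forbidden (ΔS fails)
(e) allowed
(f) allowed
Total allowed: 3 of 6.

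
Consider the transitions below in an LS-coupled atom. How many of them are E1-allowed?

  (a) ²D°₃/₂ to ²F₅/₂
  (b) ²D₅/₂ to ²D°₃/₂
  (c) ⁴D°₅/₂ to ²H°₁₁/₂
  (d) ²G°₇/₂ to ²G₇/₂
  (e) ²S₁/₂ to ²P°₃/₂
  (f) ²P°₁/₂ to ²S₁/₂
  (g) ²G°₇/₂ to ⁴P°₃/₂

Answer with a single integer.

(a) allowed
(b) allowed
(c) forbidden (parity, ΔS, ΔL, ΔJ fail)
(d) allowed
(e) allowed
(f) allowed
(g) forbidden (parity, ΔS, ΔL, ΔJ fail)
Total allowed: 5 of 7.

5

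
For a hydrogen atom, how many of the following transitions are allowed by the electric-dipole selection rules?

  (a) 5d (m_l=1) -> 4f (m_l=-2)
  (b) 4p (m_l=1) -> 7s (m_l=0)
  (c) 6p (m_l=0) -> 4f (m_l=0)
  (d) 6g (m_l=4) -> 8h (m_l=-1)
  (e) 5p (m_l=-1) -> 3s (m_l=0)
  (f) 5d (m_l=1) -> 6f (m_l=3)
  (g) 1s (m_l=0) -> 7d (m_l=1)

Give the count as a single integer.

(a) forbidden — Δm_l = -3 (E1 requires Δm_l = 0, ±1)
(b) allowed
(c) forbidden — Δl = +2 (E1 requires Δl = ±1)
(d) forbidden — Δm_l = -5 (E1 requires Δm_l = 0, ±1)
(e) allowed
(f) forbidden — Δm_l = +2 (E1 requires Δm_l = 0, ±1)
(g) forbidden — Δl = +2 (E1 requires Δl = ±1)
Total allowed: 2 of 7.

2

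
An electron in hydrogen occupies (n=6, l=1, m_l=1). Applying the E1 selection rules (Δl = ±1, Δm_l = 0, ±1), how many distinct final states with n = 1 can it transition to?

E1 requires Δl = ±1, so l_f ∈ {0, 2}; with 0 ≤ l_f ≤ n_f−1 = 0, the allowed l_f values are {0}.
For l_f = 0: m_f ∈ {m_i−1, m_i, m_i+1} ∩ [−0, 0] = {0} → 1 state.
Total: 1.

1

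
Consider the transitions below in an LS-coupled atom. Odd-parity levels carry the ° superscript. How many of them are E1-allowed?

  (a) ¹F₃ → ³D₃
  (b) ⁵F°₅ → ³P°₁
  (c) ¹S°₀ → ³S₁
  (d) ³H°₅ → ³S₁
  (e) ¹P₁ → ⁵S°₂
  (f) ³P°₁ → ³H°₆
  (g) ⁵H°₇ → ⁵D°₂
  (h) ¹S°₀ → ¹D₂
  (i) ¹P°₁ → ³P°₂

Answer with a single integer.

0

(a) forbidden (parity, ΔS fail)
(b) forbidden (parity, ΔS, ΔL, ΔJ fail)
(c) forbidden (ΔS, ΔL fail)
(d) forbidden (ΔL, ΔJ fail)
(e) forbidden (ΔS fails)
(f) forbidden (parity, ΔL, ΔJ fail)
(g) forbidden (parity, ΔL, ΔJ fail)
(h) forbidden (ΔL, ΔJ fail)
(i) forbidden (parity, ΔS fail)
Total allowed: 0 of 9.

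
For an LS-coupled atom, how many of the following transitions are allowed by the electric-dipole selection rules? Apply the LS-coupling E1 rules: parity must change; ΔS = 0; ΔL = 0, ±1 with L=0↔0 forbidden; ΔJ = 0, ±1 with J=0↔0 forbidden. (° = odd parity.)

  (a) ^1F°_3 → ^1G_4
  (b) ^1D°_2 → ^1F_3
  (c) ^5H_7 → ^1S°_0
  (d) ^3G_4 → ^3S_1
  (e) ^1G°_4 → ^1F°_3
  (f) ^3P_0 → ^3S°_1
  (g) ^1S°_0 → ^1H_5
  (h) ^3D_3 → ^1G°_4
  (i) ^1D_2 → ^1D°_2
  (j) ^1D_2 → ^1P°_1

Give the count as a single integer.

(a) allowed
(b) allowed
(c) forbidden (ΔS, ΔL, ΔJ fail)
(d) forbidden (parity, ΔL, ΔJ fail)
(e) forbidden (parity fails)
(f) allowed
(g) forbidden (ΔL, ΔJ fail)
(h) forbidden (ΔS, ΔL fail)
(i) allowed
(j) allowed
Total allowed: 5 of 10.

5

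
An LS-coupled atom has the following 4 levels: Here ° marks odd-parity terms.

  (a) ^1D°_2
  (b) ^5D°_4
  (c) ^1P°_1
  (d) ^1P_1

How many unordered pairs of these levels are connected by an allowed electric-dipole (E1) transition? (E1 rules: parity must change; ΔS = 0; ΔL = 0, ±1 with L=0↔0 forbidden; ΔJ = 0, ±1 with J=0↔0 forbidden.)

2

(a)–(b): forbidden (parity, ΔS, ΔJ).
(a)–(c): forbidden (parity).
(a)–(d): allowed.
(b)–(c): forbidden (parity, ΔS, ΔJ).
(b)–(d): forbidden (ΔS, ΔJ).
(c)–(d): allowed.
Allowed pairs: 2 of 6.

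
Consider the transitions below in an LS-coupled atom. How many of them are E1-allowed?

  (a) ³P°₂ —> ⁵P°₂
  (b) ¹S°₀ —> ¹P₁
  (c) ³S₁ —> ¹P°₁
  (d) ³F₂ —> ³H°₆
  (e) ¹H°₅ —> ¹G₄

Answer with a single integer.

(a) forbidden (parity, ΔS fail)
(b) allowed
(c) forbidden (ΔS fails)
(d) forbidden (ΔL, ΔJ fail)
(e) allowed
Total allowed: 2 of 5.

2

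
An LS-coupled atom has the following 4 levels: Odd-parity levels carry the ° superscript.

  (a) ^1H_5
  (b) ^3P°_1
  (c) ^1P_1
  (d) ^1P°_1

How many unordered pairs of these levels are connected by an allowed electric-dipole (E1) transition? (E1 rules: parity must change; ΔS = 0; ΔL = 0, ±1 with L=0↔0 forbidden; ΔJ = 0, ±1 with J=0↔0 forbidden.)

(a)–(b): forbidden (ΔS, ΔL, ΔJ).
(a)–(c): forbidden (parity, ΔL, ΔJ).
(a)–(d): forbidden (ΔL, ΔJ).
(b)–(c): forbidden (ΔS).
(b)–(d): forbidden (parity, ΔS).
(c)–(d): allowed.
Allowed pairs: 1 of 6.

1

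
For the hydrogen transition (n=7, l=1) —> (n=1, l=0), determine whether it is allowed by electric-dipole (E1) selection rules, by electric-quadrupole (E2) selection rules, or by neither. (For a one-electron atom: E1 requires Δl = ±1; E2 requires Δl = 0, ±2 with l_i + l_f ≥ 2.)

E1

Δl = 0 − 1 = -1; l_i + l_f = 1.
E1 (Δl = ±1): satisfied.
E2 (Δl = 0,±2, l_i+l_f ≥ 2): not satisfied.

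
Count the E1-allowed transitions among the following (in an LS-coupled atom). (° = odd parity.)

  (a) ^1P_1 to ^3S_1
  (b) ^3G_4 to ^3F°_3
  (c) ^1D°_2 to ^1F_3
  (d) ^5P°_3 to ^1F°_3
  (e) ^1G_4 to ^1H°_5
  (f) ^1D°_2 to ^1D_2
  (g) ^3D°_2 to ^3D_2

5

(a) forbidden (parity, ΔS fail)
(b) allowed
(c) allowed
(d) forbidden (parity, ΔS, ΔL fail)
(e) allowed
(f) allowed
(g) allowed
Total allowed: 5 of 7.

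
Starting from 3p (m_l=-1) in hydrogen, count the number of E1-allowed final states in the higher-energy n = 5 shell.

4

E1 requires Δl = ±1, so l_f ∈ {0, 2}; with 0 ≤ l_f ≤ n_f−1 = 4, the allowed l_f values are {0, 2}.
For l_f = 0: m_f ∈ {m_i−1, m_i, m_i+1} ∩ [−0, 0] = {0} → 1 state.
For l_f = 2: m_f ∈ {m_i−1, m_i, m_i+1} ∩ [−2, 2] = {-2, -1, 0} → 3 states.
Total: 4.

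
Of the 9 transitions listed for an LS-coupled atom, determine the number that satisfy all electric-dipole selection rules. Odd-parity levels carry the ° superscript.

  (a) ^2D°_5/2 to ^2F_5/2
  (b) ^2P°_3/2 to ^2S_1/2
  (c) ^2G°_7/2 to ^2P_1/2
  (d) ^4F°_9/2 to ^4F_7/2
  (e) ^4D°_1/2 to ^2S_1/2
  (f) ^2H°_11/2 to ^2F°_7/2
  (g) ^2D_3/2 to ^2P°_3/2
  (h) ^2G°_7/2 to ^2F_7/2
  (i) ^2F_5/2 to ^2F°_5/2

6

(a) allowed
(b) allowed
(c) forbidden (ΔL, ΔJ fail)
(d) allowed
(e) forbidden (ΔS, ΔL fail)
(f) forbidden (parity, ΔL, ΔJ fail)
(g) allowed
(h) allowed
(i) allowed
Total allowed: 6 of 9.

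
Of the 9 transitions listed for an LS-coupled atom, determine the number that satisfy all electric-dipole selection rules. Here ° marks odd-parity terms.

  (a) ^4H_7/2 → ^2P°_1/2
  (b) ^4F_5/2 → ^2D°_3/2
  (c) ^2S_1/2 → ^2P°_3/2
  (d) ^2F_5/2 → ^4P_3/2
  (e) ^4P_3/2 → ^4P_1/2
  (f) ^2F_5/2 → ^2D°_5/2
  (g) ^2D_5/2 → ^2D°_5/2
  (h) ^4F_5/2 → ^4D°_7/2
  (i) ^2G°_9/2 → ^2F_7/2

5

(a) forbidden (ΔS, ΔL, ΔJ fail)
(b) forbidden (ΔS fails)
(c) allowed
(d) forbidden (parity, ΔS, ΔL fail)
(e) forbidden (parity fails)
(f) allowed
(g) allowed
(h) allowed
(i) allowed
Total allowed: 5 of 9.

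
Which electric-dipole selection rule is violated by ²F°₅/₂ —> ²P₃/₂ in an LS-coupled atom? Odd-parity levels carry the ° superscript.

the ΔL = 0, ±1 rule

Reading off the term symbols: S 1/2→1/2, L 3→1, J 5/2→3/2, parity odd→even.
Parity must change: odd → even — passes.
ΔS = 0: S: 1/2 → 1/2 — passes.
ΔL = 0, ±1 (not L=0↔0): L: 3 → 1, ΔL = -2 — fails.
ΔJ = 0, ±1 (not J=0↔0): J: 5/2 → 3/2, ΔJ = -1 — passes.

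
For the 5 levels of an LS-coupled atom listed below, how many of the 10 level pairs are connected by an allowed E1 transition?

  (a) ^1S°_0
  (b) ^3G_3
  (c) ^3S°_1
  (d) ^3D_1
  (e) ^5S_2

(a)–(b): forbidden (ΔS, ΔL, ΔJ).
(a)–(c): forbidden (parity, ΔS, ΔL).
(a)–(d): forbidden (ΔS, ΔL).
(a)–(e): forbidden (ΔS, ΔL, ΔJ).
(b)–(c): forbidden (ΔL, ΔJ).
(b)–(d): forbidden (parity, ΔL, ΔJ).
(b)–(e): forbidden (parity, ΔS, ΔL).
(c)–(d): forbidden (ΔL).
(c)–(e): forbidden (ΔS, ΔL).
(d)–(e): forbidden (parity, ΔS, ΔL).
Allowed pairs: 0 of 10.

0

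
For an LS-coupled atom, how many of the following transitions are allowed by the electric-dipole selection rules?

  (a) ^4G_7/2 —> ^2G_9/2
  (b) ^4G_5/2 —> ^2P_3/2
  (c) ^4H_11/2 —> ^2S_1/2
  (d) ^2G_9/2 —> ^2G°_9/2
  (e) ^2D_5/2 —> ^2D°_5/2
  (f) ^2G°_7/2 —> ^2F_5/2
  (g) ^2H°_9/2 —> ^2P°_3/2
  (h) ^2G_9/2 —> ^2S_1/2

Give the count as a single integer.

(a) forbidden (parity, ΔS fail)
(b) forbidden (parity, ΔS, ΔL fail)
(c) forbidden (parity, ΔS, ΔL, ΔJ fail)
(d) allowed
(e) allowed
(f) allowed
(g) forbidden (parity, ΔL, ΔJ fail)
(h) forbidden (parity, ΔL, ΔJ fail)
Total allowed: 3 of 8.

3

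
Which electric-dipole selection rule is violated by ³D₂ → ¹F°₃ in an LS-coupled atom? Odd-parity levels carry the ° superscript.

the ΔS = 0 rule

ΔJ = 0, ±1 (not J=0↔0): J: 2 → 3, ΔJ = +1 — ok.
ΔL = 0, ±1 (not L=0↔0): L: 2 → 3, ΔL = +1 — ok.
Parity must change: even → odd — ok.
ΔS = 0: S: 1 → 0 — fails.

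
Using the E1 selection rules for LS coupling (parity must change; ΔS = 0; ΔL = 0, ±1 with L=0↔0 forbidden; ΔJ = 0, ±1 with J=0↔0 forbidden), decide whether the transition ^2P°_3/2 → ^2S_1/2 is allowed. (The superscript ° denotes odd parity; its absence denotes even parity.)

Reading off the term symbols: S 1/2→1/2, L 1→0, J 3/2→1/2, parity odd→even.
Parity must change: odd → even — ✓.
ΔS = 0: S: 1/2 → 1/2 — ✓.
ΔL = 0, ±1 (not L=0↔0): L: 1 → 0, ΔL = -1 — ✓.
ΔJ = 0, ±1 (not J=0↔0): J: 3/2 → 1/2, ΔJ = -1 — ✓.
All four E1 rules are satisfied.

allowed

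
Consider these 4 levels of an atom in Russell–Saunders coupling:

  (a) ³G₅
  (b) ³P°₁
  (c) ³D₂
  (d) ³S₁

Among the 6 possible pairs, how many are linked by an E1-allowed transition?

(a)–(b): forbidden (ΔL, ΔJ).
(a)–(c): forbidden (parity, ΔL, ΔJ).
(a)–(d): forbidden (parity, ΔL, ΔJ).
(b)–(c): allowed.
(b)–(d): allowed.
(c)–(d): forbidden (parity, ΔL).
Allowed pairs: 2 of 6.

2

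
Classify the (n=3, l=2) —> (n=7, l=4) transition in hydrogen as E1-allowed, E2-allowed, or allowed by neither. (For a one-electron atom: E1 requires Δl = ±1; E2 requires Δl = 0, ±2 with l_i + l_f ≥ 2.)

E2

Δl = 4 − 2 = +2; l_i + l_f = 6.
E1 (Δl = ±1): not satisfied.
E2 (Δl = 0,±2, l_i+l_f ≥ 2): satisfied.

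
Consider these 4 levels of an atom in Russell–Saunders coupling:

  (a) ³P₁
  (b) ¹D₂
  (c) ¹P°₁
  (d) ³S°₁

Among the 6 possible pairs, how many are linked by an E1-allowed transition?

(a)–(b): forbidden (parity, ΔS).
(a)–(c): forbidden (ΔS).
(a)–(d): allowed.
(b)–(c): allowed.
(b)–(d): forbidden (ΔS, ΔL).
(c)–(d): forbidden (parity, ΔS).
Allowed pairs: 2 of 6.

2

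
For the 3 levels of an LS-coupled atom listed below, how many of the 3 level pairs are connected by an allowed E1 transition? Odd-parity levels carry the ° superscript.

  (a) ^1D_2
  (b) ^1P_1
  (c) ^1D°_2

(a)–(b): forbidden (parity).
(a)–(c): allowed.
(b)–(c): allowed.
Allowed pairs: 2 of 3.

2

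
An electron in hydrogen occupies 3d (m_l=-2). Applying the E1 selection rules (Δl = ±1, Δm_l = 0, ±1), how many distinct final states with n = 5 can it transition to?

4

E1 requires Δl = ±1, so l_f ∈ {1, 3}; with 0 ≤ l_f ≤ n_f−1 = 4, the allowed l_f values are {1, 3}.
For l_f = 1: m_f ∈ {m_i−1, m_i, m_i+1} ∩ [−1, 1] = {-1} → 1 state.
For l_f = 3: m_f ∈ {m_i−1, m_i, m_i+1} ∩ [−3, 3] = {-3, -2, -1} → 3 states.
Total: 4.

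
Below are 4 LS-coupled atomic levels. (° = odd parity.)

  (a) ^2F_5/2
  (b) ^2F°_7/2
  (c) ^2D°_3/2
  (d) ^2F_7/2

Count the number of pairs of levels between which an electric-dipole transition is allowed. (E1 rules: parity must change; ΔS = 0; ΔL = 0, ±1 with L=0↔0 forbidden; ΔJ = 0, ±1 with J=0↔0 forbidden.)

(a)–(b): allowed.
(a)–(c): allowed.
(a)–(d): forbidden (parity).
(b)–(c): forbidden (parity, ΔJ).
(b)–(d): allowed.
(c)–(d): forbidden (ΔJ).
Allowed pairs: 3 of 6.

3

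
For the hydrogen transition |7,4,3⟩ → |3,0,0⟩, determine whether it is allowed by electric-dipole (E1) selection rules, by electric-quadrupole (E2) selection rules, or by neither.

Δl = 0 − 4 = -4; l_i + l_f = 4.
Δm_l = -3.
E1 (Δl = ±1, |Δm_l| ≤ 1): not satisfied.
E2 (Δl = 0,±2, l_i+l_f ≥ 2, |Δm_l| ≤ 2): not satisfied.

neither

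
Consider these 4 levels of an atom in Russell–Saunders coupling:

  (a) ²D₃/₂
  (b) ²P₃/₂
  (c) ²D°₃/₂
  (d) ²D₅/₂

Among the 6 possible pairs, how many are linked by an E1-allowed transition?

3

(a)–(b): forbidden (parity).
(a)–(c): allowed.
(a)–(d): forbidden (parity).
(b)–(c): allowed.
(b)–(d): forbidden (parity).
(c)–(d): allowed.
Allowed pairs: 3 of 6.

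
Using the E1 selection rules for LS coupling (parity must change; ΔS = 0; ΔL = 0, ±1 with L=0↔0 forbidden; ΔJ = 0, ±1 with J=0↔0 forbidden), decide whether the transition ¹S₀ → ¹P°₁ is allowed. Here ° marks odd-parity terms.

allowed

Parity must change: even → odd — ✓.
ΔS = 0: S: 0 → 0 — ✓.
ΔL = 0, ±1 (not L=0↔0): L: 0 → 1, ΔL = +1 — ✓.
ΔJ = 0, ±1 (not J=0↔0): J: 0 → 1, ΔJ = +1 — ✓.
All four E1 rules are satisfied.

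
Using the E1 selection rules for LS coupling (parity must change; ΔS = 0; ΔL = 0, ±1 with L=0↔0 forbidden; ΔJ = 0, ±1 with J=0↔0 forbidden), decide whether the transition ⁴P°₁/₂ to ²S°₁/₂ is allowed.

forbidden

Parity must change: odd → odd — fails.
ΔL = 0, ±1 (not L=0↔0): L: 1 → 0, ΔL = -1 — ok.
ΔJ = 0, ±1 (not J=0↔0): J: 1/2 → 1/2, ΔJ = +0 — ok.
ΔS = 0: S: 3/2 → 1/2 — fails.
Rule(s) violated: parity, ΔS.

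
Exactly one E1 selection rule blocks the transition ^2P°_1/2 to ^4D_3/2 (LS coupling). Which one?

Initial level: S=1/2, L=1, J=1/2, parity odd. Final level: S=3/2, L=2, J=3/2, parity even.
Parity must change: odd → even — satisfied.
ΔS = 0: S: 1/2 → 3/2 — violated.
ΔL = 0, ±1 (not L=0↔0): L: 1 → 2, ΔL = +1 — satisfied.
ΔJ = 0, ±1 (not J=0↔0): J: 1/2 → 3/2, ΔJ = +1 — satisfied.

the ΔS = 0 rule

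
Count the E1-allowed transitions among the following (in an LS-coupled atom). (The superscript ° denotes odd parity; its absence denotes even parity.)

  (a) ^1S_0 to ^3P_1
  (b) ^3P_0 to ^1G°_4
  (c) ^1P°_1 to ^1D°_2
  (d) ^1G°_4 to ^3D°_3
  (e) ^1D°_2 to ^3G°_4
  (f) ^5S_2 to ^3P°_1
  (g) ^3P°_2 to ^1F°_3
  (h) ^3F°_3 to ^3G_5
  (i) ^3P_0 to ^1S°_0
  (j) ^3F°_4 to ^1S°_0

0

(a) forbidden (parity, ΔS fail)
(b) forbidden (ΔS, ΔL, ΔJ fail)
(c) forbidden (parity fails)
(d) forbidden (parity, ΔS, ΔL fail)
(e) forbidden (parity, ΔS, ΔL, ΔJ fail)
(f) forbidden (ΔS fails)
(g) forbidden (parity, ΔS, ΔL fail)
(h) forbidden (ΔJ fails)
(i) forbidden (ΔS, ΔJ fail)
(j) forbidden (parity, ΔS, ΔL, ΔJ fail)
Total allowed: 0 of 10.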